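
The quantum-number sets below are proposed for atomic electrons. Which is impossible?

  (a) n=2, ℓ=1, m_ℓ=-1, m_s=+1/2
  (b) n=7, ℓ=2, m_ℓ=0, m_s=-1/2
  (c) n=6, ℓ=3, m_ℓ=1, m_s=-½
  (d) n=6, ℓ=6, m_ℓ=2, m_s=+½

(d)

(d) has ℓ = 6 ≥ n = 6, violating 0 ≤ ℓ ≤ n−1.
The remaining sets (a), (b), (c) satisfy all four rules.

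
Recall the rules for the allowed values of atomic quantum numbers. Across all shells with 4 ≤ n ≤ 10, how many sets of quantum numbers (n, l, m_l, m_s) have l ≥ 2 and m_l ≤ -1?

Count contributing orbitals for each principal shell:
n=4 → 5; n=5 → 9; n=6 → 14; n=7 → 20; n=8 → 27; n=9 → 35; n=10 → 44.
Orbitals: 5 + 9 + 14 + 20 + 27 + 35 + 44 = 154. Including both spin states (m_s = ±1/2) gives 2 × 154 = 308 states.

308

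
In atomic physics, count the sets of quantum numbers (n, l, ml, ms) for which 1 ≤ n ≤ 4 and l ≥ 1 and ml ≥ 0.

32

Count contributing orbitals for each principal shell:
n=2 → 2; n=3 → 5; n=4 → 9.
Orbitals: 2 + 5 + 9 = 16. Including both spin states (ms = ±1/2) gives 2 × 16 = 32 states.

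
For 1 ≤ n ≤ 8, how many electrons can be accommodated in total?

Total orbitals = 1² + 2² + 3² + 4² + 5² + 6² + 7² + 8² = 204. Doubling for spin gives 408 electrons.

408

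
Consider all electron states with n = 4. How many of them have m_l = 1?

Go through l = 0, …, 3 (the values permitted for n = 4).
Per l-value: l=1 → 1; l=2 → 1; l=3 → 1.
Orbitals: 1 + 1 + 1 = 3. Each orbital carries two spin states, so 3 × 2 = 6 states.

6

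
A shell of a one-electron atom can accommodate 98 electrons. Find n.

n = 7

2n² = 98 ⇒ n² = 49 ⇒ n = 7.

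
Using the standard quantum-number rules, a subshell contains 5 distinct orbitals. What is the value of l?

l = 2 (d)

2l+1 = 5 gives l = 2.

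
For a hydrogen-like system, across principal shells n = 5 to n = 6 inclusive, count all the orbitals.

Shell n has n² orbitals: 5²=25 + 6²=36 = 61 orbitals.

61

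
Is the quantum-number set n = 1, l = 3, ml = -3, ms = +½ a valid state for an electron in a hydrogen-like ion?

No

The orbital quantum number must satisfy 0 ≤ l ≤ n−1. With n = 1 the allowed l values are 0, so l = 3 is out of range.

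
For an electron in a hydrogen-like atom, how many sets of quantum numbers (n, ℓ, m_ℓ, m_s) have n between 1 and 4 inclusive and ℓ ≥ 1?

Per-shell orbital counts meeting the constraint:
n=2 → 3; n=3 → 8; n=4 → 15.
Orbitals: 3 + 8 + 15 = 26. Including both spin states (m_s = ±1/2) gives 2 × 26 = 52 states.

52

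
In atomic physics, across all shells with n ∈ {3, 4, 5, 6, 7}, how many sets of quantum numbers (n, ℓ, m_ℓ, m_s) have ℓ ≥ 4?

124

Per-shell orbital counts meeting the constraint:
n=5 → 9; n=6 → 20; n=7 → 33.
Orbitals: 9 + 20 + 33 = 62. Including both spin states (m_s = ±1/2) gives 2 × 62 = 124 states.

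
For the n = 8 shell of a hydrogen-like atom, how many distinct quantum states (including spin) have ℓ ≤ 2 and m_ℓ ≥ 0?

With n = 8 the allowed ℓ are 0, 1, …, 7.
Contributions: ℓ=0 → 1; ℓ=1 → 2; ℓ=2 → 3.
Orbitals: 1 + 2 + 3 = 6. Each orbital carries two spin states, so 6 × 2 = 12 states.

12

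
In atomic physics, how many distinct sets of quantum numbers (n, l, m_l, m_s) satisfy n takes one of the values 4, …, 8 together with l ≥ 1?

Treat each shell separately and count matching orbitals:
n=4 → 15; n=5 → 24; n=6 → 35; n=7 → 48; n=8 → 63.
Orbitals: 15 + 24 + 35 + 48 + 63 = 185. Including both spin states (m_s = ±1/2) gives 2 × 185 = 370 states.

370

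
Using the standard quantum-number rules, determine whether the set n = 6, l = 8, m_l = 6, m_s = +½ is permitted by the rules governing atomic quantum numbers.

The orbital quantum number must satisfy 0 ≤ l ≤ n−1. With n = 6 the allowed l values are 0, 1, 2, 3, 4, 5, so l = 8 is out of range.

Invalid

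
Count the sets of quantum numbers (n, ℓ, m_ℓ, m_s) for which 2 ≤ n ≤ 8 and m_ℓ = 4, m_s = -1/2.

Work shell by shell — for each n, count the (ℓ, m_ℓ) pairs that satisfy m_ℓ = 4:
n=5 → 1; n=6 → 2; n=7 → 3; n=8 → 4.
Orbitals: 1 + 2 + 3 + 4 = 10. With m_s fixed to -1/2 there is one state per orbital, so 10 states.

10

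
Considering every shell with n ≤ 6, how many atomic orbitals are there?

91

Total orbitals = 1² + 2² + 3² + 4² + 5² + 6² = 91.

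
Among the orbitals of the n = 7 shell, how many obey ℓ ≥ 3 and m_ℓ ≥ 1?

Go through ℓ = 0, …, 6 (the values permitted for n = 7).
Per ℓ-value: ℓ=3 → 3; ℓ=4 → 4; ℓ=5 → 5; ℓ=6 → 6.
Total orbitals: 3 + 4 + 5 + 6 = 18.

18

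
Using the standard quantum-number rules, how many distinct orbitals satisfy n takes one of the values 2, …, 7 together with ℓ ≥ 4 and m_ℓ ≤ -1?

28

For each n in the range, tally the orbitals obeying ℓ ≥ 4 and m_ℓ ≤ -1:
n=5 → 4; n=6 → 9; n=7 → 15.
Total orbitals: 4 + 9 + 15 = 28.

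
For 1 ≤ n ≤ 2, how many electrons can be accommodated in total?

Total orbitals = 1² + 2² = 5. Doubling for spin gives 10 electrons.

10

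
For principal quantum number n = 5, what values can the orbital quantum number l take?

0, 1, 2, 3, 4

l is an integer with 0 ≤ l ≤ n−1, so for n = 5: l = 0, 1, 2, 3, 4.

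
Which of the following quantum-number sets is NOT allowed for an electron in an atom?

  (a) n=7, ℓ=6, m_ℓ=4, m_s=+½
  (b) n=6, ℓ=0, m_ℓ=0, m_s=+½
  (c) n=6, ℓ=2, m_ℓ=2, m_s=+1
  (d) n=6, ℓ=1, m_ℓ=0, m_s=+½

(c) has m_s = +1, but an electron's spin must be ±1/2.
The remaining sets (a), (b), (d) satisfy all four rules.

(c)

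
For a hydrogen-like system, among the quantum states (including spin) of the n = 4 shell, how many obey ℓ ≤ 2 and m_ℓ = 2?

With n = 4 the allowed ℓ are 0, 1, …, 3.
The (ℓ, m_ℓ) pairs meeting ℓ ≤ 2 and m_ℓ = 2 give: ℓ=2 → 1.
Orbitals: 1. Each orbital carries two spin states, so 1 × 2 = 2 states.

2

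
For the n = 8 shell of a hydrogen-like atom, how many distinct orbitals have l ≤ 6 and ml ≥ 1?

For n = 8, l ranges over 0 … 7.
Contributions: l=1 → 1; l=2 → 2; l=3 → 3; l=4 → 4; l=5 → 5; l=6 → 6.
Total orbitals: 1 + 2 + 3 + 4 + 5 + 6 = 21.

21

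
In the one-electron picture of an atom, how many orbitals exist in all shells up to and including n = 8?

Total orbitals = 1² + 2² + 3² + 4² + 5² + 6² + 7² + 8² = 204.

204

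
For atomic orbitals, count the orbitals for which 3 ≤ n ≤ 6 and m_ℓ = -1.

Treat each shell separately and count matching orbitals:
n=3 → 2; n=4 → 3; n=5 → 4; n=6 → 5.
Total orbitals: 2 + 3 + 4 + 5 = 14.

14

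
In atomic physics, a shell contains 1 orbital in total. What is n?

n² = 1 ⇒ n = 1.

n = 1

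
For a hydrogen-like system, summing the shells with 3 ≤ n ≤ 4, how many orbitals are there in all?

25

Shell n has n² orbitals: 3²=9 + 4²=16 = 25 orbitals.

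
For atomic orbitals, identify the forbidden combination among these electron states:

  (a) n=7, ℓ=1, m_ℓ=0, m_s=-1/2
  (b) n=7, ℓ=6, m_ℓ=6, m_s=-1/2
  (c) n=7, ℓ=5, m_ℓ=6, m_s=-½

(c)

(c) has |m_ℓ| = 6 > ℓ = 5, violating −ℓ ≤ m_ℓ ≤ ℓ.
The remaining sets (a), (b) satisfy all four rules.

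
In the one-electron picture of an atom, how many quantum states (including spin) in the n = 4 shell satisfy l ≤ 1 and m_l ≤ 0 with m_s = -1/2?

3

The n = 4 shell has l = 0 through 3; check each.
Orbitals with l ≤ 1 and m_l ≤ 0, by l: l=0 → 1; l=1 → 2.
Orbitals: 1 + 2 = 3. With m_s fixed to a single value there is one state per orbital, giving 3 states.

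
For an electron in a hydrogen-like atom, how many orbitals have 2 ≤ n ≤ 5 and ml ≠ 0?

Treat each shell separately and count matching orbitals:
n=2 → 2; n=3 → 6; n=4 → 12; n=5 → 20.
Total orbitals: 2 + 6 + 12 + 20 = 40.

40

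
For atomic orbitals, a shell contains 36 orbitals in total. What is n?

n² = 36 ⇒ n = 6.

n = 6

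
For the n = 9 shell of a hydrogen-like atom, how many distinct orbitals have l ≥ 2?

Per l-value: l=2 → 5; l=3 → 7; l=4 → 9; l=5 → 11; l=6 → 13; l=7 → 15; l=8 → 17.
Total orbitals: 5 + 7 + 9 + 11 + 13 + 15 + 17 = 77.

77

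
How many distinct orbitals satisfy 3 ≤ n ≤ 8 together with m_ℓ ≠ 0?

Per-shell orbital counts meeting the constraint:
n=3 → 6; n=4 → 12; n=5 → 20; n=6 → 30; n=7 → 42; n=8 → 56.
Total orbitals: 6 + 12 + 20 + 30 + 42 + 56 = 166.

166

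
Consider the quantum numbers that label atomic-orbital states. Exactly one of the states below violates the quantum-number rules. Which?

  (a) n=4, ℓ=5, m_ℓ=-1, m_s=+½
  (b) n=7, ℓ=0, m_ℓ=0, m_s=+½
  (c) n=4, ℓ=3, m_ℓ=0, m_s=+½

(a)

(a) has ℓ = 5 ≥ n = 4, violating 0 ≤ ℓ ≤ n−1.
The remaining sets (b), (c) satisfy all four rules.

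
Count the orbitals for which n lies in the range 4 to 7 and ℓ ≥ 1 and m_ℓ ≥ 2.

34

Per-shell orbital counts meeting the constraint:
n=4 → 3; n=5 → 6; n=6 → 10; n=7 → 15.
Total orbitals: 3 + 6 + 10 + 15 = 34.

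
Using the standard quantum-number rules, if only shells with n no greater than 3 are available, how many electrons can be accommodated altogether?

28

Total orbitals = 1² + 2² + 3² = 14. Doubling for spin gives 28 electrons.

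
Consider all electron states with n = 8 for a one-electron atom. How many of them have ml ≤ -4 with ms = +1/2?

Go through l = 0, …, 7 (the values permitted for n = 8).
Contributions: l=4 → 1; l=5 → 2; l=6 → 3; l=7 → 4.
Orbitals: 1 + 2 + 3 + 4 = 10. With ms fixed to a single value there is one state per orbital, giving 10 states.

10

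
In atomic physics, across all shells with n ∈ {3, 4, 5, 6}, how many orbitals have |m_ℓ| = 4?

6

Per-shell orbital counts meeting the constraint:
n=5 → 2; n=6 → 4.
Total orbitals: 2 + 4 = 6.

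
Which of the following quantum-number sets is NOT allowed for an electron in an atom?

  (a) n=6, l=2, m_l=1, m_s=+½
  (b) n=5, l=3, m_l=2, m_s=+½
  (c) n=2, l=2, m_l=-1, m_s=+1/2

(c)

(c) has l = 2 ≥ n = 2, violating 0 ≤ l ≤ n−1.
The remaining sets (a), (b) satisfy all four rules.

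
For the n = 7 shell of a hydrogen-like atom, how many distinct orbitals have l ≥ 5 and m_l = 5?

2

Per l-value: l=5 → 1; l=6 → 1.
Total orbitals: 1 + 1 = 2.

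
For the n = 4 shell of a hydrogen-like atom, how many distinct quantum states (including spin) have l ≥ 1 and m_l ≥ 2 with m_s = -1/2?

Go through l = 0, …, 3 (the values permitted for n = 4).
Per l-value: l=2 → 1; l=3 → 2.
Orbitals: 1 + 2 = 3. With m_s fixed to a single value there is one state per orbital, giving 3 states.

3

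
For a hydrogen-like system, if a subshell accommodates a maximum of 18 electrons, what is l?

l = 4 (g)

2(2l+1) = 18 ⇒ 2l+1 = 9 ⇒ l = 4.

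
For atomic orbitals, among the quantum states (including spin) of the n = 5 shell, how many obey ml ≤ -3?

Go through l = 0, …, 4 (the values permitted for n = 5).
Per l-value: l=3 → 1; l=4 → 2.
Orbitals: 1 + 2 = 3. Each orbital carries two spin states, so 3 × 2 = 6 states.

6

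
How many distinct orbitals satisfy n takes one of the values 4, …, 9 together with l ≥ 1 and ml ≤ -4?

Count contributing orbitals for each principal shell:
n=5 → 1; n=6 → 3; n=7 → 6; n=8 → 10; n=9 → 15.
Total orbitals: 1 + 3 + 6 + 10 + 15 = 35.

35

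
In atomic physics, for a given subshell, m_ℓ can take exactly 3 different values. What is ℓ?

ℓ = 1

m_ℓ ranges over 2ℓ+1 integers, so 2ℓ+1 = 3 ⇒ ℓ = 1.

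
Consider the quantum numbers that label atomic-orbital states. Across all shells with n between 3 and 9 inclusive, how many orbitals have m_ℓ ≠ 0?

238

Go shell by shell, enumerating (ℓ, m_ℓ) with m_ℓ ≠ 0:
n=3 → 6; n=4 → 12; n=5 → 20; n=6 → 30; n=7 → 42; n=8 → 56; n=9 → 72.
Total orbitals: 6 + 12 + 20 + 30 + 42 + 56 + 72 = 238.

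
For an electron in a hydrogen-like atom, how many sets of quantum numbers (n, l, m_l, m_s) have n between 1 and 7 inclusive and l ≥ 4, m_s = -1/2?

Go shell by shell, enumerating (l, m_l) with l ≥ 4:
n=5 → 9; n=6 → 20; n=7 → 33.
Orbitals: 9 + 20 + 33 = 62. With m_s fixed to -1/2 there is one state per orbital, so 62 states.

62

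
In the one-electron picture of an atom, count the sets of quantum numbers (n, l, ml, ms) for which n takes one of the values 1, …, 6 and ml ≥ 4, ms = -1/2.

4

Count contributing orbitals for each principal shell:
n=5 → 1; n=6 → 3.
Orbitals: 1 + 3 = 4. With ms fixed to -1/2 there is one state per orbital, so 4 states.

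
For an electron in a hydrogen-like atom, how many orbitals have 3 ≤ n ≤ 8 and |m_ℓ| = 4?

Per-shell orbital counts meeting the constraint:
n=5 → 2; n=6 → 4; n=7 → 6; n=8 → 8.
Total orbitals: 2 + 4 + 6 + 8 = 20.

20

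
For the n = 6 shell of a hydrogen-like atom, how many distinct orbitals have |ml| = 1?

For n = 6, l ranges over 0 … 5.
Contributions: l=1 → 2; l=2 → 2; l=3 → 2; l=4 → 2; l=5 → 2.
Total orbitals: 2 + 2 + 2 + 2 + 2 = 10.

10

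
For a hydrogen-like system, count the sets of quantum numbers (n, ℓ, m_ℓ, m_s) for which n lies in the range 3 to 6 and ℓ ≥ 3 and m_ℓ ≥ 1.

44

For each n in the range, tally the orbitals obeying ℓ ≥ 3 and m_ℓ ≥ 1:
n=4 → 3; n=5 → 7; n=6 → 12.
Orbitals: 3 + 7 + 12 = 22. Including both spin states (m_s = ±1/2) gives 2 × 22 = 44 states.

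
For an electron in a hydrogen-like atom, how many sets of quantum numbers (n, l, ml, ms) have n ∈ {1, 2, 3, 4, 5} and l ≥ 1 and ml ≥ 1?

Per-shell orbital counts meeting the constraint:
n=2 → 1; n=3 → 3; n=4 → 6; n=5 → 10.
Orbitals: 1 + 3 + 6 + 10 = 20. Including both spin states (ms = ±1/2) gives 2 × 20 = 40 states.

40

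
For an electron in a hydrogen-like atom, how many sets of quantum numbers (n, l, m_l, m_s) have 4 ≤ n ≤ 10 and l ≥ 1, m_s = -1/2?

Treat each shell separately and count matching orbitals:
n=4 → 15; n=5 → 24; n=6 → 35; n=7 → 48; n=8 → 63; n=9 → 80; n=10 → 99.
Orbitals: 15 + 24 + 35 + 48 + 63 + 80 + 99 = 364. With m_s fixed to -1/2 there is one state per orbital, so 364 states.

364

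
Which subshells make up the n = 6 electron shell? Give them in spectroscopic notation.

For n = 6, l runs from 0 to 5. In spectroscopic notation l = 0,1,2,… ↔ s,p,d,f,g,h,i, so the subshells are 6s, 6p, 6d, 6f, 6g, 6h.

6s, 6p, 6d, 6f, 6g, 6h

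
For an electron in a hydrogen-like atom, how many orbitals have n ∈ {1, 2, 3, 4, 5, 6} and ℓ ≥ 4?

29

Treat each shell separately and count matching orbitals:
n=5 → 9; n=6 → 20.
Total orbitals: 9 + 20 = 29.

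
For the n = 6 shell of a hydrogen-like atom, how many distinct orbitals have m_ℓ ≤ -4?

Orbitals with m_ℓ ≤ -4, by ℓ: ℓ=4 → 1; ℓ=5 → 2.
Total orbitals: 1 + 2 = 3.

3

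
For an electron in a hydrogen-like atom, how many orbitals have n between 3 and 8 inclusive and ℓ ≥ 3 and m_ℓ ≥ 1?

65

Work shell by shell — for each n, count the (ℓ, m_ℓ) pairs that satisfy ℓ ≥ 3 and m_ℓ ≥ 1:
n=4 → 3; n=5 → 7; n=6 → 12; n=7 → 18; n=8 → 25.
Total orbitals: 3 + 7 + 12 + 18 + 25 = 65.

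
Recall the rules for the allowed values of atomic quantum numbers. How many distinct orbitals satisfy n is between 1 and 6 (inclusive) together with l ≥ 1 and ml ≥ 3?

Treat each shell separately and count matching orbitals:
n=4 → 1; n=5 → 3; n=6 → 6.
Total orbitals: 1 + 3 + 6 = 10.

10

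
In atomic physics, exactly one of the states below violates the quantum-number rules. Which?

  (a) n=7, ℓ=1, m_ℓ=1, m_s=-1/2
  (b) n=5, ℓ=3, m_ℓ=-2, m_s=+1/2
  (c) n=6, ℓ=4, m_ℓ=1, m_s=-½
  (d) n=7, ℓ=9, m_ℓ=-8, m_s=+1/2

(d) has ℓ = 9 ≥ n = 7, violating 0 ≤ ℓ ≤ n−1.
The remaining sets (a), (b), (c) satisfy all four rules.

(d)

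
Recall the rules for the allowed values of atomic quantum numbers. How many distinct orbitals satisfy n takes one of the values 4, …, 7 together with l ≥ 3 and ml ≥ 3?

20

Per-shell orbital counts meeting the constraint:
n=4 → 1; n=5 → 3; n=6 → 6; n=7 → 10.
Total orbitals: 1 + 3 + 6 + 10 = 20.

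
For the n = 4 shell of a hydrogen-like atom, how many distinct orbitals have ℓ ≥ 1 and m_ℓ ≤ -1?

For n = 4, ℓ ranges over 0 … 3.
Contributions: ℓ=1 → 1; ℓ=2 → 2; ℓ=3 → 3.
Total orbitals: 1 + 2 + 3 = 6.

6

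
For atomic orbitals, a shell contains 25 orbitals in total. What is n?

n² = 25 ⇒ n = 5.

n = 5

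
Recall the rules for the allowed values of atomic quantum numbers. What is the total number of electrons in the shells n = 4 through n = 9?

Shell n has n² orbitals: 4²=16 + 5²=25 + 6²=36 + 7²=49 + 8²=64 + 9²=81 = 271 orbitals.
Two spin states per orbital: 2 × 271 = 542 electrons.

542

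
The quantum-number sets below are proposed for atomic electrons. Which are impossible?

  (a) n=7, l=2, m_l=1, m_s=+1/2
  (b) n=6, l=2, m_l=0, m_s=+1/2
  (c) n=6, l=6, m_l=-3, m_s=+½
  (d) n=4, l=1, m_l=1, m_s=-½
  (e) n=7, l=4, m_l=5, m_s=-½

(c) and (e)

(c) has l = 6 ≥ n = 6, violating 0 ≤ l ≤ n−1.
(e) has |m_l| = 5 > l = 4, violating −l ≤ m_l ≤ l.
The remaining sets (a), (b), (d) satisfy all four rules.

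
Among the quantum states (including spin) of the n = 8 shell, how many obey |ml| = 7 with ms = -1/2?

2

Per l-value: l=7 → 2.
Orbitals: 2. With ms fixed to a single value there is one state per orbital, giving 2 states.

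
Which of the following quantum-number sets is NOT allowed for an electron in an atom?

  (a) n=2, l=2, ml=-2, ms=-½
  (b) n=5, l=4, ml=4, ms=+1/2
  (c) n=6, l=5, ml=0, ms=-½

(a)

(a) has l = 2 ≥ n = 2, violating 0 ≤ l ≤ n−1.
The remaining sets (b), (c) satisfy all four rules.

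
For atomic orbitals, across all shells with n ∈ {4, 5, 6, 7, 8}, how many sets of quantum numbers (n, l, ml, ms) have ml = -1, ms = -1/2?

25

Count contributing orbitals for each principal shell:
n=4 → 3; n=5 → 4; n=6 → 5; n=7 → 6; n=8 → 7.
Orbitals: 3 + 4 + 5 + 6 + 7 = 25. With ms fixed to -1/2 there is one state per orbital, so 25 states.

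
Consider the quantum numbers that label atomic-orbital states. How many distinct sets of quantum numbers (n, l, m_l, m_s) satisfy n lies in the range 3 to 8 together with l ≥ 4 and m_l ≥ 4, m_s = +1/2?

20

Go shell by shell, enumerating (l, m_l) with l ≥ 4 and m_l ≥ 4:
n=5 → 1; n=6 → 3; n=7 → 6; n=8 → 10.
Orbitals: 1 + 3 + 6 + 10 = 20. With m_s fixed to +1/2 there is one state per orbital, so 20 states.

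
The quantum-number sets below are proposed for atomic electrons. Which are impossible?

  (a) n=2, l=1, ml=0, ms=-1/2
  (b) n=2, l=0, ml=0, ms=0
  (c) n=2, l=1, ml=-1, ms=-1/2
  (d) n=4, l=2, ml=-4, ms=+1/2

(b) has ms = 0, but an electron's spin must be ±1/2.
(d) has |ml| = 4 > l = 2, violating −l ≤ ml ≤ l.
The remaining sets (a), (c) satisfy all four rules.

(b) and (d)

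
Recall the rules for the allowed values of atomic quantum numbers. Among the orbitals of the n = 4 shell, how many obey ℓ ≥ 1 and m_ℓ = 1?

3

With n = 4 the allowed ℓ are 0, 1, …, 3.
The (ℓ, m_ℓ) pairs meeting ℓ ≥ 1 and m_ℓ = 1 give: ℓ=1 → 1; ℓ=2 → 1; ℓ=3 → 1.
Total orbitals: 1 + 1 + 1 = 3.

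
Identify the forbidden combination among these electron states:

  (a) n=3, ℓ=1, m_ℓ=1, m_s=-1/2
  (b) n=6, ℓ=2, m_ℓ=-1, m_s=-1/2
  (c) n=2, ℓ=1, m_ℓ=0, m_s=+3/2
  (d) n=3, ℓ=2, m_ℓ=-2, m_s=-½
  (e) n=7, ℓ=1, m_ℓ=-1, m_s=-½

(c) has m_s = +3/2, but an electron's spin must be ±1/2.
The remaining sets (a), (b), (d), (e) satisfy all four rules.

(c)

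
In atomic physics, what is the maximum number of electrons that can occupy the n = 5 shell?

A shell holds 2n² electrons: 2 × 5² = 2 × 25 = 50.

50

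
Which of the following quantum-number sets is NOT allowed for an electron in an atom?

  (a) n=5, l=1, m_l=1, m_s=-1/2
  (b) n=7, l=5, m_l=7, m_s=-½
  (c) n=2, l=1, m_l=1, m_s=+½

(b)

(b) has |m_l| = 7 > l = 5, violating −l ≤ m_l ≤ l.
The remaining sets (a), (c) satisfy all four rules.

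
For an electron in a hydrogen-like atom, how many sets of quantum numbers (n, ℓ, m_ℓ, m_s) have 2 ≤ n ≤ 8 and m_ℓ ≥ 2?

112

Count contributing orbitals for each principal shell:
n=3 → 1; n=4 → 3; n=5 → 6; n=6 → 10; n=7 → 15; n=8 → 21.
Orbitals: 1 + 3 + 6 + 10 + 15 + 21 = 56. Including both spin states (m_s = ±1/2) gives 2 × 56 = 112 states.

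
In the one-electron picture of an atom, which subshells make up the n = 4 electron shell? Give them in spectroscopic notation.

4s, 4p, 4d, 4f

For n = 4, l runs from 0 to 3. In spectroscopic notation l = 0,1,2,… ↔ s,p,d,f,g,h,i, so the subshells are 4s, 4p, 4d, 4f.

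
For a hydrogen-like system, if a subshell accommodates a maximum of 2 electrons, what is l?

l = 0 (s)

2(2l+1) = 2 ⇒ 2l+1 = 1 ⇒ l = 0.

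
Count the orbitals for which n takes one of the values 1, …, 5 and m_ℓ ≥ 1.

20

For each n in the range, tally the orbitals obeying m_ℓ ≥ 1:
n=2 → 1; n=3 → 3; n=4 → 6; n=5 → 10.
Total orbitals: 1 + 3 + 6 + 10 = 20.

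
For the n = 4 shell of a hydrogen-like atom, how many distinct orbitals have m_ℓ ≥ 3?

1

Go through ℓ = 0, …, 3 (the values permitted for n = 4).
Contributions: ℓ=3 → 1.
Total orbitals: 1.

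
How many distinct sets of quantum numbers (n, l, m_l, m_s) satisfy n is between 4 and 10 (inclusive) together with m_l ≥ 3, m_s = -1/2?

84

Count contributing orbitals for each principal shell:
n=4 → 1; n=5 → 3; n=6 → 6; n=7 → 10; n=8 → 15; n=9 → 21; n=10 → 28.
Orbitals: 1 + 3 + 6 + 10 + 15 + 21 + 28 = 84. With m_s fixed to -1/2 there is one state per orbital, so 84 states.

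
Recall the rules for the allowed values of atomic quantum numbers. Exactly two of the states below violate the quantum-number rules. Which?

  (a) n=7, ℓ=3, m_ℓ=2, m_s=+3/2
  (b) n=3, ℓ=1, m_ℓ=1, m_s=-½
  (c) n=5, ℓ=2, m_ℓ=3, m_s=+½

(a) and (c)

(a) has m_s = +3/2, but an electron's spin must be ±1/2.
(c) has |m_ℓ| = 3 > ℓ = 2, violating −ℓ ≤ m_ℓ ≤ ℓ.
The remaining set (b) satisfies all four rules.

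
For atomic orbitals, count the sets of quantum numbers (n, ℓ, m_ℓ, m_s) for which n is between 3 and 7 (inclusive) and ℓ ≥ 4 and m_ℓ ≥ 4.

20

Per-shell orbital counts meeting the constraint:
n=5 → 1; n=6 → 3; n=7 → 6.
Orbitals: 1 + 3 + 6 = 10. Including both spin states (m_s = ±1/2) gives 2 × 10 = 20 states.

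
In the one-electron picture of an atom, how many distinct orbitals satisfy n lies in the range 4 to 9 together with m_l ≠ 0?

232

Count contributing orbitals for each principal shell:
n=4 → 12; n=5 → 20; n=6 → 30; n=7 → 42; n=8 → 56; n=9 → 72.
Total orbitals: 12 + 20 + 30 + 42 + 56 + 72 = 232.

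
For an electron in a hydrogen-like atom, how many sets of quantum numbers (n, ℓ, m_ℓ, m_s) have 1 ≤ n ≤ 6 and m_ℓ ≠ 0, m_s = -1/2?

Per-shell orbital counts meeting the constraint:
n=2 → 2; n=3 → 6; n=4 → 12; n=5 → 20; n=6 → 30.
Orbitals: 2 + 6 + 12 + 20 + 30 = 70. With m_s fixed to -1/2 there is one state per orbital, so 70 states.

70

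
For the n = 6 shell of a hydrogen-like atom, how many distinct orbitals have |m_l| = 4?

Go through l = 0, …, 5 (the values permitted for n = 6).
Orbitals with |m_l| = 4, by l: l=4 → 2; l=5 → 2.
Total orbitals: 2 + 2 = 4.

4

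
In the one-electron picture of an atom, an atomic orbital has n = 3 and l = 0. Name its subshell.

3s

l = 0 corresponds to the letter 's', so the subshell is 3s.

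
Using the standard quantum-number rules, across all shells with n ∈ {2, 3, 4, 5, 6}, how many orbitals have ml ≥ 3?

Treat each shell separately and count matching orbitals:
n=4 → 1; n=5 → 3; n=6 → 6.
Total orbitals: 1 + 3 + 6 = 10.

10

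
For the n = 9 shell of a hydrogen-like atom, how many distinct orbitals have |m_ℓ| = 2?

14

With n = 9 the allowed ℓ are 0, 1, …, 8.
Orbitals with |m_ℓ| = 2, by ℓ: ℓ=2 → 2; ℓ=3 → 2; ℓ=4 → 2; ℓ=5 → 2; ℓ=6 → 2; ℓ=7 → 2; ℓ=8 → 2.
Total orbitals: 2 + 2 + 2 + 2 + 2 + 2 + 2 = 14.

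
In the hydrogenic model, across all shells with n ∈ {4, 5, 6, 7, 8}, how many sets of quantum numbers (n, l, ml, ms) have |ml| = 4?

Treat each shell separately and count matching orbitals:
n=5 → 2; n=6 → 4; n=7 → 6; n=8 → 8.
Orbitals: 2 + 4 + 6 + 8 = 20. Including both spin states (ms = ±1/2) gives 2 × 20 = 40 states.

40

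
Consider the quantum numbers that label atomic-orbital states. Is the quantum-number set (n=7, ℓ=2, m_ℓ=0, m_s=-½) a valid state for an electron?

Yes

n = 7 is a positive integer. ℓ = 2 satisfies 0 ≤ ℓ ≤ n−1 = 6. m_ℓ = 0 lies in the range −ℓ … +ℓ (here −2 … 2). m_s = -1/2 is one of ±1/2.
All four constraints are satisfied.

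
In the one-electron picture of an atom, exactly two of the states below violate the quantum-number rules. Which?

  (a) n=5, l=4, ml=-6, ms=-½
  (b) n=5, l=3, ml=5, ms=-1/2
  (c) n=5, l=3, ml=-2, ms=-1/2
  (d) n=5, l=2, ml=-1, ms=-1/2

(a) and (b)

(a) has |ml| = 6 > l = 4, violating −l ≤ ml ≤ l.
(b) has |ml| = 5 > l = 3, violating −l ≤ ml ≤ l.
The remaining sets (c), (d) satisfy all four rules.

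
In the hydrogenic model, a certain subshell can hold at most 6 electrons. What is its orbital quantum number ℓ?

2(2ℓ+1) = 6 ⇒ 2ℓ+1 = 3 ⇒ ℓ = 1.

ℓ = 1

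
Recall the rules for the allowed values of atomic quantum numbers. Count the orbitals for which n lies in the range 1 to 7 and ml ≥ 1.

Work shell by shell — for each n, count the (l, ml) pairs that satisfy ml ≥ 1:
n=2 → 1; n=3 → 3; n=4 → 6; n=5 → 10; n=6 → 15; n=7 → 21.
Total orbitals: 1 + 3 + 6 + 10 + 15 + 21 = 56.

56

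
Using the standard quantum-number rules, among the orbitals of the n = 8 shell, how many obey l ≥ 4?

48

The n = 8 shell has l = 0 through 7; check each.
The (l, ml) pairs meeting l ≥ 4 give: l=4 → 9; l=5 → 11; l=6 → 13; l=7 → 15.
Total orbitals: 9 + 11 + 13 + 15 = 48.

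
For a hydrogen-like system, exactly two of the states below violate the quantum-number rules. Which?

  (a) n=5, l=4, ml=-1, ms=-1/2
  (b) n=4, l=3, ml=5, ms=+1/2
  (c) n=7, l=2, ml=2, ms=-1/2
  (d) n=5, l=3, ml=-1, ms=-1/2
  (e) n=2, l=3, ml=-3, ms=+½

(b) has |ml| = 5 > l = 3, violating −l ≤ ml ≤ l.
(e) has l = 3 ≥ n = 2, violating 0 ≤ l ≤ n−1.
The remaining sets (a), (c), (d) satisfy all four rules.

(b) and (e)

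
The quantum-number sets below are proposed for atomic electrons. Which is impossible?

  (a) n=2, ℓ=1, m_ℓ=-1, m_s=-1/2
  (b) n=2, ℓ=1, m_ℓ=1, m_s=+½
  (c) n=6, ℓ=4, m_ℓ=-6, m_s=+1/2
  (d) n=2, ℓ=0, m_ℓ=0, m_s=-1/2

(c) has |m_ℓ| = 6 > ℓ = 4, violating −ℓ ≤ m_ℓ ≤ ℓ.
The remaining sets (a), (b), (d) satisfy all four rules.

(c)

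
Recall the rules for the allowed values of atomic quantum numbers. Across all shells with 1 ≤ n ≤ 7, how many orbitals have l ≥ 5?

35

Treat each shell separately and count matching orbitals:
n=6 → 11; n=7 → 24.
Total orbitals: 11 + 24 = 35.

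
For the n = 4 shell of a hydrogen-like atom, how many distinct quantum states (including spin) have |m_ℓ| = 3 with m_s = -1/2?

With n = 4 the allowed ℓ are 0, 1, …, 3.
Contributions: ℓ=3 → 2.
Orbitals: 2. With m_s fixed to a single value there is one state per orbital, giving 2 states.

2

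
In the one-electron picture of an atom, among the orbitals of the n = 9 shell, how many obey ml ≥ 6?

6

Orbitals with ml ≥ 6, by l: l=6 → 1; l=7 → 2; l=8 → 3.
Total orbitals: 1 + 2 + 3 = 6.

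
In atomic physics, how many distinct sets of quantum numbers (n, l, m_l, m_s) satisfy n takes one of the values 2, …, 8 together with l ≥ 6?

82

Go shell by shell, enumerating (l, m_l) with l ≥ 6:
n=7 → 13; n=8 → 28.
Orbitals: 13 + 28 = 41. Including both spin states (m_s = ±1/2) gives 2 × 41 = 82 states.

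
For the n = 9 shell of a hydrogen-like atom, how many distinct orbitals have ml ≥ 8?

1

Go through l = 0, …, 8 (the values permitted for n = 9).
Orbitals with ml ≥ 8, by l: l=8 → 1.
Total orbitals: 1.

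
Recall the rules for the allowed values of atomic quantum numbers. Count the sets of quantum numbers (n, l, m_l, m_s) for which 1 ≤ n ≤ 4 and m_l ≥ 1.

20

Per-shell orbital counts meeting the constraint:
n=2 → 1; n=3 → 3; n=4 → 6.
Orbitals: 1 + 3 + 6 = 10. Including both spin states (m_s = ±1/2) gives 2 × 10 = 20 states.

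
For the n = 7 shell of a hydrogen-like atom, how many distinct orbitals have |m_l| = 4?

With n = 7 the allowed l are 0, 1, …, 6.
Contributions: l=4 → 2; l=5 → 2; l=6 → 2.
Total orbitals: 2 + 2 + 2 = 6.

6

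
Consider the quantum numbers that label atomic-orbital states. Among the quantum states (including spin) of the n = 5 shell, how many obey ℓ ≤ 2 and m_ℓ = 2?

2

Go through ℓ = 0, …, 4 (the values permitted for n = 5).
The (ℓ, m_ℓ) pairs meeting ℓ ≤ 2 and m_ℓ = 2 give: ℓ=2 → 1.
Orbitals: 1. Each orbital carries two spin states, so 1 × 2 = 2 states.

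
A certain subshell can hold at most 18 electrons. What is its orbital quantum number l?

l = 4 (g)

2(2l+1) = 18 ⇒ 2l+1 = 9 ⇒ l = 4.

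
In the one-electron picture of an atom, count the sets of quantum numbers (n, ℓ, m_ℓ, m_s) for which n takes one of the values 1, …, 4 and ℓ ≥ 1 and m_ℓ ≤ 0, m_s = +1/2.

16

Work shell by shell — for each n, count the (ℓ, m_ℓ) pairs that satisfy ℓ ≥ 1 and m_ℓ ≤ 0:
n=2 → 2; n=3 → 5; n=4 → 9.
Orbitals: 2 + 5 + 9 = 16. With m_s fixed to +1/2 there is one state per orbital, so 16 states.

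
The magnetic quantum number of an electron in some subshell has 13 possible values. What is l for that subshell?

l = 6 (i)

ml ranges over 2l+1 integers, so 2l+1 = 13 ⇒ l = 6.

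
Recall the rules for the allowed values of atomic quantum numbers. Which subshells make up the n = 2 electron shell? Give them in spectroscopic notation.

2s, 2p

For n = 2, l runs from 0 to 1. In spectroscopic notation l = 0,1,2,… ↔ s,p,d,f,g,h,i, so the subshells are 2s, 2p.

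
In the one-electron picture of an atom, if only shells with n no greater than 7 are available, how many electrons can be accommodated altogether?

Total orbitals = 1² + 2² + 3² + 4² + 5² + 6² + 7² = 140. Doubling for spin gives 280 electrons.

280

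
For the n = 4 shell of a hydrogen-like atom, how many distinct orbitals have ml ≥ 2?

3

The (l, ml) pairs meeting ml ≥ 2 give: l=2 → 1; l=3 → 2.
Total orbitals: 1 + 2 = 3.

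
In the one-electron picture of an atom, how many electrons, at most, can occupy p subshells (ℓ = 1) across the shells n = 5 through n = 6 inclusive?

12

A p subshell (ℓ = 1) exists for every n ≥ 2, so shells n = 5, 6 each contribute one — 2 subshells.
Since each p subshell holds 2(2·1+1) = 6 electrons, the total is 2 × 6 = 12.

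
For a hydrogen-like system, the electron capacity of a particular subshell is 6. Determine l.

2(2l+1) = 6 ⇒ 2l+1 = 3 ⇒ l = 1.

l = 1 (p)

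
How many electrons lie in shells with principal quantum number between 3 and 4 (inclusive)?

Shell n has n² orbitals: 3²=9 + 4²=16 = 25 orbitals.
Two spin states per orbital: 2 × 25 = 50 electrons.

50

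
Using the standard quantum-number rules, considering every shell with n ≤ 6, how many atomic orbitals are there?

Total orbitals = 1² + 2² + 3² + 4² + 5² + 6² = 91.

91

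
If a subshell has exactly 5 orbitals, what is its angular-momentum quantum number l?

l = 2

2l+1 = 5 gives l = 2.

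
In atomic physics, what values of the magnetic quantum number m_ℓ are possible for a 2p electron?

The 2p subshell has ℓ = 1, and m_ℓ takes every integer from −ℓ to +ℓ. With ℓ = 1 that gives the 3 values -1, 0, 1.

-1, 0, 1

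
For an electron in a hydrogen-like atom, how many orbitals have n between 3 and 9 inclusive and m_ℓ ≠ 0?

Treat each shell separately and count matching orbitals:
n=3 → 6; n=4 → 12; n=5 → 20; n=6 → 30; n=7 → 42; n=8 → 56; n=9 → 72.
Total orbitals: 6 + 12 + 20 + 30 + 42 + 56 + 72 = 238.

238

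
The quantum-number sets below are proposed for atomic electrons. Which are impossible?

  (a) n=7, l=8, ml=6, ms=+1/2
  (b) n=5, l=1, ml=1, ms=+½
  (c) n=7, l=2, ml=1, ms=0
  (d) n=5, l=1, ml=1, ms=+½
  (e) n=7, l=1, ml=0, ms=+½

(a) and (c)

(a) has l = 8 ≥ n = 7, violating 0 ≤ l ≤ n−1.
(c) has ms = 0, but an electron's spin must be ±1/2.
The remaining sets (b), (d), (e) satisfy all four rules.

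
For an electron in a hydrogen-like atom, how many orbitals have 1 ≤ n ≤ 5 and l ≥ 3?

23

Go shell by shell, enumerating (l, m_l) with l ≥ 3:
n=4 → 7; n=5 → 16.
Total orbitals: 7 + 16 = 23.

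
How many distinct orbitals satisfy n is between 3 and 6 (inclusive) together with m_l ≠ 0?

Treat each shell separately and count matching orbitals:
n=3 → 6; n=4 → 12; n=5 → 20; n=6 → 30.
Total orbitals: 6 + 12 + 20 + 30 = 68.

68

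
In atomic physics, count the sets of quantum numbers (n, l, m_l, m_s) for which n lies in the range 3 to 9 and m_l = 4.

30

For each n in the range, tally the orbitals obeying m_l = 4:
n=5 → 1; n=6 → 2; n=7 → 3; n=8 → 4; n=9 → 5.
Orbitals: 1 + 2 + 3 + 4 + 5 = 15. Including both spin states (m_s = ±1/2) gives 2 × 15 = 30 states.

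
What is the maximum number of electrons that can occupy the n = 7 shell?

98

A shell holds 2n² electrons: 2 × 7² = 2 × 49 = 98.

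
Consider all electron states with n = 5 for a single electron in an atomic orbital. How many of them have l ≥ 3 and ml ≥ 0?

18

The (l, ml) pairs meeting l ≥ 3 and ml ≥ 0 give: l=3 → 4; l=4 → 5.
Orbitals: 4 + 5 = 9. Each orbital carries two spin states, so 9 × 2 = 18 states.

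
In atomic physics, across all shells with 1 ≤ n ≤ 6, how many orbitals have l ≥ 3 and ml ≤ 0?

Treat each shell separately and count matching orbitals:
n=4 → 4; n=5 → 9; n=6 → 15.
Total orbitals: 4 + 9 + 15 = 28.

28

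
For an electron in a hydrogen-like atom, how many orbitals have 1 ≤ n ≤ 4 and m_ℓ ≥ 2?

4

Count contributing orbitals for each principal shell:
n=3 → 1; n=4 → 3.
Total orbitals: 1 + 3 = 4.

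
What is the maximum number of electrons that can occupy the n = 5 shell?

A shell holds 2n² electrons: 2 × 5² = 2 × 25 = 50.

50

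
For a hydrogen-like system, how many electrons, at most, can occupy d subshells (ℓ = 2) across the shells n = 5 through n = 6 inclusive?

20

A d subshell (ℓ = 2) exists for every n ≥ 3, so shells n = 5, 6 each contribute one — 2 subshells.
Since each d subshell holds 2(2·2+1) = 10 electrons, the total is 2 × 10 = 20.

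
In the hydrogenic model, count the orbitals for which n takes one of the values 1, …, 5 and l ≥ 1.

50

Count contributing orbitals for each principal shell:
n=2 → 3; n=3 → 8; n=4 → 15; n=5 → 24.
Total orbitals: 3 + 8 + 15 + 24 = 50.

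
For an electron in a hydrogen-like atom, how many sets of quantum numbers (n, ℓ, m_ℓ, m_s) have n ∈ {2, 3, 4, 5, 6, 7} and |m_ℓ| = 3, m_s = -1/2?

20

Per-shell orbital counts meeting the constraint:
n=4 → 2; n=5 → 4; n=6 → 6; n=7 → 8.
Orbitals: 2 + 4 + 6 + 8 = 20. With m_s fixed to -1/2 there is one state per orbital, so 20 states.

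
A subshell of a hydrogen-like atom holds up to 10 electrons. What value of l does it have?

2(2l+1) = 10 ⇒ 2l+1 = 5 ⇒ l = 2.

l = 2 (d)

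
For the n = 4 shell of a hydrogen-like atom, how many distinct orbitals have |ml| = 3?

2

Orbitals with |ml| = 3, by l: l=3 → 2.
Total orbitals: 2.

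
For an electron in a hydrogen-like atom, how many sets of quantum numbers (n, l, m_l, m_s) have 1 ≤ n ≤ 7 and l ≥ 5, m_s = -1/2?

Count contributing orbitals for each principal shell:
n=6 → 11; n=7 → 24.
Orbitals: 11 + 24 = 35. With m_s fixed to -1/2 there is one state per orbital, so 35 states.

35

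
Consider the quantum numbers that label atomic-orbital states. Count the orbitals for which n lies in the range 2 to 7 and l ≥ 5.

Per-shell orbital counts meeting the constraint:
n=6 → 11; n=7 → 24.
Total orbitals: 11 + 24 = 35.

35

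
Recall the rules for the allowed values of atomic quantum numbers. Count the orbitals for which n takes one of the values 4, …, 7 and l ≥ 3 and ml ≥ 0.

Go shell by shell, enumerating (l, ml) with l ≥ 3 and ml ≥ 0:
n=4 → 4; n=5 → 9; n=6 → 15; n=7 → 22.
Total orbitals: 4 + 9 + 15 + 22 = 50.

50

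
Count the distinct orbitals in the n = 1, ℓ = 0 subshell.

A subshell has 2ℓ+1 orbitals; with ℓ = 0, that's 1.

1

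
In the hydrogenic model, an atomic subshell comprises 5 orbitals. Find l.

l = 2

2l+1 = 5 gives l = 2.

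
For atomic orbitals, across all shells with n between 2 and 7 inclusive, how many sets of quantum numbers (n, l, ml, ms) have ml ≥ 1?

Count contributing orbitals for each principal shell:
n=2 → 1; n=3 → 3; n=4 → 6; n=5 → 10; n=6 → 15; n=7 → 21.
Orbitals: 1 + 3 + 6 + 10 + 15 + 21 = 56. Including both spin states (ms = ±1/2) gives 2 × 56 = 112 states.

112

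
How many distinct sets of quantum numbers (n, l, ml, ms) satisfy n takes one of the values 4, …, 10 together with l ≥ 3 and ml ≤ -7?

20

Work shell by shell — for each n, count the (l, ml) pairs that satisfy l ≥ 3 and ml ≤ -7:
n=8 → 1; n=9 → 3; n=10 → 6.
Orbitals: 1 + 3 + 6 = 10. Including both spin states (ms = ±1/2) gives 2 × 10 = 20 states.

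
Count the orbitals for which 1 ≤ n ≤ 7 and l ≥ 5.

35

Count contributing orbitals for each principal shell:
n=6 → 11; n=7 → 24.
Total orbitals: 11 + 24 = 35.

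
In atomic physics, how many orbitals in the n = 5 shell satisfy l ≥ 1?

Orbitals with l ≥ 1, by l: l=1 → 3; l=2 → 5; l=3 → 7; l=4 → 9.
Total orbitals: 3 + 5 + 7 + 9 = 24.

24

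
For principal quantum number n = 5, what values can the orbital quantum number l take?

0, 1, 2, 3, 4

l is an integer with 0 ≤ l ≤ n−1, so for n = 5: l = 0, 1, 2, 3, 4.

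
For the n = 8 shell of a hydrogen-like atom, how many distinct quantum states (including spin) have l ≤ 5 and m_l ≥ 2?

Contributions: l=2 → 1; l=3 → 2; l=4 → 3; l=5 → 4.
Orbitals: 1 + 2 + 3 + 4 = 10. Each orbital carries two spin states, so 10 × 2 = 20 states.

20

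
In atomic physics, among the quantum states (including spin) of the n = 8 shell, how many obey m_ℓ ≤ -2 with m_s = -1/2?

21

With n = 8 the allowed ℓ are 0, 1, …, 7.
Per ℓ-value: ℓ=2 → 1; ℓ=3 → 2; ℓ=4 → 3; ℓ=5 → 4; ℓ=6 → 5; ℓ=7 → 6.
Orbitals: 1 + 2 + 3 + 4 + 5 + 6 = 21. With m_s fixed to a single value there is one state per orbital, giving 21 states.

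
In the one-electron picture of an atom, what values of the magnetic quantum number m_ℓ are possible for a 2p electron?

The 2p subshell has ℓ = 1, and m_ℓ takes every integer from −ℓ to +ℓ. With ℓ = 1 that gives the 3 values -1, 0, 1.

-1, 0, 1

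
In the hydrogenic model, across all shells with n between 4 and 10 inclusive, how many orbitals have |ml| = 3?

Per-shell orbital counts meeting the constraint:
n=4 → 2; n=5 → 4; n=6 → 6; n=7 → 8; n=8 → 10; n=9 → 12; n=10 → 14.
Total orbitals: 2 + 4 + 6 + 8 + 10 + 12 + 14 = 56.

56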